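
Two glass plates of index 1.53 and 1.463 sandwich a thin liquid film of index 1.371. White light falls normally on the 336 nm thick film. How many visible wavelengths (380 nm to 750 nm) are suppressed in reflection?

Top surface (1.53 → 1.371): reflection off a lower-index medium gives no phase shift.
Bottom surface (1.371 → 1.463): reflection off a higher-index medium gives a half-wave phase shift.
The two reflections differ by half a wavelength.
With one net inversion, destructive interference in reflection requires 2 n t = m λ.
λ = 2 n t / m = 921 / m nm.
m=1: 921 nm (IR); m=2: 461 nm (visible); m=3: 307 nm (UV).

1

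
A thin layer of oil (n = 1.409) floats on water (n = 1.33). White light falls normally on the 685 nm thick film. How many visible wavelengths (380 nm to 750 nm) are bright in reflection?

Top surface (1.0 → 1.409): reflection off a higher-index medium gives a half-wave phase shift.
At the lower boundary (n = 1.409 to n = 1.33) the reflected ray undergoes no phase shift.
Net: one phase inversion between the two reflected rays.
So the condition for constructive reflection is 2 n t = (m + ½) λ.
λ = 2 n t / (m + ½) = 1930 / (m + ½) nm.
m=2: 772 nm (IR); m=3: 552 nm (visible); m=4: 429 nm (visible); m=5: 351 nm (UV).

2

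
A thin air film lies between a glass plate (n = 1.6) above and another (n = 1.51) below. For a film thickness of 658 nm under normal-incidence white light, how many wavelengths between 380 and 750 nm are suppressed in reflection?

2

Top surface (1.6 → 1.0): reflection off a lower-index medium gives no phase shift.
Ray reflecting at the bottom interface goes from n = 1.0 toward n = 1.51: a half-wave phase shift.
Net: one phase inversion between the two reflected rays.
For dark reflection here: 2 n t = m λ.
λ = 2 n t / m = 1316 / m nm.
m=1: 1316 nm (IR); m=2: 658 nm (visible); m=3: 439 nm (visible); m=4: 329 nm (UV).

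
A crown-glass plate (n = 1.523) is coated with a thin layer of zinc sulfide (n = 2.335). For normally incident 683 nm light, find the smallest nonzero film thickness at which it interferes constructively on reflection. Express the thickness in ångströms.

731 Å

Top surface (1.0 → 2.335): reflection off a higher-index medium gives a half-wave phase shift.
At the lower boundary (n = 2.335 to n = 1.523) the reflected ray undergoes no phase shift.
Net: one phase inversion between the two reflected rays.
For maximum reflection here: 2 n t = (m + ½) λ.
Minimum at m = 0: t = λ / (4 n) = 683 / (4 × 2.335) = 73.1 nm.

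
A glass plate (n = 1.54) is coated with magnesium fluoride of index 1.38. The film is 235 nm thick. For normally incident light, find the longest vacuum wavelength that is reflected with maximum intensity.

649 nm

Top surface (1.0 → 1.38): reflection off a higher-index medium gives a half-wave phase shift.
Ray reflecting at the bottom interface goes from n = 1.38 toward n = 1.54: a half-wave phase shift.
Zero or two π shifts → no net half-wave offset.
With no net inversion, constructive interference in reflection requires 2 n t = m λ.
λ = 2 n t / m. The longest wavelength is m = 1: λ = 2 × 1.38 × 235 / 1.00 = 649 nm.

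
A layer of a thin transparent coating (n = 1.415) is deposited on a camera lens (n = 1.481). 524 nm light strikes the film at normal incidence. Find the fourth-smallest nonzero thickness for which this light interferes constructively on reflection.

741 nm

At the upper boundary (n = 1.0 to n = 1.415) the reflected ray undergoes a half-wave phase shift.
Ray reflecting at the bottom interface goes from n = 1.415 toward n = 1.481: a half-wave phase shift.
The two reflections carry the same phase change, so no net offset.
So the condition for constructive reflection is 2 n t = m λ.
The fourth-smallest nonzero thickness corresponds to m = 4: t = m λ / (2 n) = 4.00 × 524 / (2 × 1.415) = 741 nm.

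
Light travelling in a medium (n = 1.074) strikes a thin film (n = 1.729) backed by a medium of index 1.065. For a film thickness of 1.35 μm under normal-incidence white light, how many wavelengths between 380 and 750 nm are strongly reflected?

Top surface (1.074 → 1.729): reflection off a higher-index medium gives a half-wave phase shift.
At the lower boundary (n = 1.729 to n = 1.065) the reflected ray undergoes no phase shift.
The two reflections differ by half a wavelength.
For maximum reflection here: 2 n t = (m + ½) λ.
λ = 2 n t / (m + ½) = 4668 / (m + ½) nm.
m=5: 849 nm (IR); m=6: 718 nm (visible); m=7: 622 nm (visible); m=8: 549 nm (visible); m=9: 491 nm (visible); m=10: 445 nm (visible); m=11: 406 nm (visible); m=12: 373 nm (UV).

6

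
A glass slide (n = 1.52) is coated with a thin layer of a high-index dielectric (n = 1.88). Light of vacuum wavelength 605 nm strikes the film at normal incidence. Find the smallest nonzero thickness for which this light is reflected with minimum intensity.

161 nm

Ray reflecting at the top interface goes from n = 1.0 toward n = 1.88: a half-wave phase shift.
Ray reflecting at the bottom interface goes from n = 1.88 toward n = 1.52: no phase shift.
Exactly one π shift → a net half-wave offset.
For minimum reflection here: 2 n t = m λ.
The smallest nonzero thickness corresponds to m = 1: t = m λ / (2 n) = 1.00 × 605 / (2 × 1.88) = 161 nm.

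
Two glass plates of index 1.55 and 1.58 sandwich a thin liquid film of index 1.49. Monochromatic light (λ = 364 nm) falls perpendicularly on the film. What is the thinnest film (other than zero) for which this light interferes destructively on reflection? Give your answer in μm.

0.122 μm

Top surface (1.55 → 1.49): reflection off a lower-index medium gives no phase shift.
Ray reflecting at the bottom interface goes from n = 1.49 toward n = 1.58: a half-wave phase shift.
Exactly one π shift → a net half-wave offset.
With one net inversion, destructive interference in reflection requires 2 n t = m λ.
Minimum nonzero at m = 1: t = λ / (2 n) = 364 / (2 × 1.49) = 122 nm.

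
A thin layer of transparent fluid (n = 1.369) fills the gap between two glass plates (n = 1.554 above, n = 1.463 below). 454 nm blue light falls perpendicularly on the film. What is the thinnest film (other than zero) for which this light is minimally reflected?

At the upper boundary (n = 1.554 to n = 1.369) the reflected ray undergoes no phase shift.
Bottom surface (1.369 → 1.463): reflection off a higher-index medium gives a half-wave phase shift.
The two reflections differ by half a wavelength.
With one net inversion, destructive interference in reflection requires 2 n t = m λ.
Minimum nonzero at m = 1: t = λ / (2 n) = 454 / (2 × 1.369) = 166 nm.

166 nm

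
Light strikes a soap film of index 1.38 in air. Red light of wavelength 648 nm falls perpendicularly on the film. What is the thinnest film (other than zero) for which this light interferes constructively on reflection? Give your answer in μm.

Ray reflecting at the top interface goes from n = 1.0 toward n = 1.38: a half-wave phase shift.
Ray reflecting at the bottom interface goes from n = 1.38 toward n = 1.0: no phase shift.
Exactly one π shift → a net half-wave offset.
So the condition for constructive reflection is 2 n t = (m + ½) λ.
Minimum at m = 0: t = λ / (4 n) = 648 / (4 × 1.38) = 117 nm.

0.117 μm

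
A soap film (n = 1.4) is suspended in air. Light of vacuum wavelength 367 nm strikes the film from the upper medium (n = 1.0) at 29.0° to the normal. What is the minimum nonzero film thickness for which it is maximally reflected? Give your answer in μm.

0.0699 μm

Top surface (1.0 → 1.4): reflection off a higher-index medium gives a half-wave phase shift.
At the lower boundary (n = 1.4 to n = 1.0) the reflected ray undergoes no phase shift.
Net: one phase inversion between the two reflected rays.
For maximum reflection here: 2 n t cos θ_r = (m + ½) λ.
Snell's law: 1.0 sin 29.0° = 1.4 sin θ_r → sin θ_r = 0.346, cos θ_r = 0.938.
Minimum at m = 0: t = λ / (4 n cos θ_r) = 367 / (4 × 1.4 × 0.938) = 69.9 nm.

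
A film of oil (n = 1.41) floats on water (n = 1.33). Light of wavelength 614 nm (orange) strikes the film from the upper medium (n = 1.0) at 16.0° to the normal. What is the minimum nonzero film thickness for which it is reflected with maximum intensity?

At the upper boundary (n = 1.0 to n = 1.41) the reflected ray undergoes a half-wave phase shift.
At the lower boundary (n = 1.41 to n = 1.33) the reflected ray undergoes no phase shift.
The two reflections differ by half a wavelength.
With one net inversion, constructive interference in reflection requires 2 n t cos θ_r = (m + ½) λ.
Snell's law: 1.0 sin 16.0° = 1.41 sin θ_r → sin θ_r = 0.195, cos θ_r = 0.981.
Minimum at m = 0: t = λ / (4 n cos θ_r) = 614 / (4 × 1.41 × 0.981) = 111 nm.

111 nm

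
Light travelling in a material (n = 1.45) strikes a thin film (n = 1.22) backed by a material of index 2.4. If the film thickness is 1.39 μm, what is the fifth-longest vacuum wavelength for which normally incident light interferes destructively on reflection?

678 nm

Top surface (1.45 → 1.22): reflection off a lower-index medium gives no phase shift.
Bottom surface (1.22 → 2.4): reflection off a higher-index medium gives a half-wave phase shift.
Net: one phase inversion between the two reflected rays.
So the condition for destructive reflection is 2 n t = m λ.
λ = 2 n t / m. The fifth-longest wavelength is m = 5: λ = 2 × 1.22 × 1390 / 5.00 = 678 nm.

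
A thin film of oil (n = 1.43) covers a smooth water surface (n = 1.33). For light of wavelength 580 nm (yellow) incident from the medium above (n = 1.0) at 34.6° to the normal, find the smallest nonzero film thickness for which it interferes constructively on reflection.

At the upper boundary (n = 1.0 to n = 1.43) the reflected ray undergoes a half-wave phase shift.
Bottom surface (1.43 → 1.33): reflection off a lower-index medium gives no phase shift.
Net: one phase inversion between the two reflected rays.
So the condition for constructive reflection is 2 n t cos θ_r = (m + ½) λ.
Snell's law: 1.0 sin 34.6° = 1.43 sin θ_r → sin θ_r = 0.397, cos θ_r = 0.918.
Minimum at m = 0: t = λ / (4 n cos θ_r) = 580 / (4 × 1.43 × 0.918) = 110 nm.

110 nm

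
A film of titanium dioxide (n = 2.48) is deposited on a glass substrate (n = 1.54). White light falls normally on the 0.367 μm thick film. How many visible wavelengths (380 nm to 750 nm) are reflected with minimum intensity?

2

Top surface (1.0 → 2.48): reflection off a higher-index medium gives a half-wave phase shift.
At the lower boundary (n = 2.48 to n = 1.54) the reflected ray undergoes no phase shift.
The two reflections differ by half a wavelength.
For dark reflection here: 2 n t = m λ.
λ = 2 n t / m = 1820 / m nm.
m=2: 910 nm (IR); m=3: 607 nm (visible); m=4: 455 nm (visible); m=5: 364 nm (UV).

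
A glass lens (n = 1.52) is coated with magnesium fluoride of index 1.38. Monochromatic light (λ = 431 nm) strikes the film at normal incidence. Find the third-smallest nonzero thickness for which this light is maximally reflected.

468 nm

Top surface (1.0 → 1.38): reflection off a higher-index medium gives a half-wave phase shift.
Ray reflecting at the bottom interface goes from n = 1.38 toward n = 1.52: a half-wave phase shift.
Zero or two π shifts → no net half-wave offset.
For bright reflection here: 2 n t = m λ.
The third-smallest nonzero thickness corresponds to m = 3: t = m λ / (2 n) = 3.00 × 431 / (2 × 1.38) = 468 nm.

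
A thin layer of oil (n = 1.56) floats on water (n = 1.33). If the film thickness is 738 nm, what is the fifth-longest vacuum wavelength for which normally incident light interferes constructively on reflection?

512 nm

Top surface (1.0 → 1.56): reflection off a higher-index medium gives a half-wave phase shift.
Ray reflecting at the bottom interface goes from n = 1.56 toward n = 1.33: no phase shift.
The two reflections differ by half a wavelength.
With one net inversion, constructive interference in reflection requires 2 n t = (m + ½) λ.
λ = 2 n t / (m + ½). The fifth-longest wavelength is m = 4: λ = 2 × 1.56 × 738 / 4.50 = 512 nm.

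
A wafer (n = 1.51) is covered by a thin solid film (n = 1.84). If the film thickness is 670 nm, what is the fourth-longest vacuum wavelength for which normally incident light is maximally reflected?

At the upper boundary (n = 1.0 to n = 1.84) the reflected ray undergoes a half-wave phase shift.
Ray reflecting at the bottom interface goes from n = 1.84 toward n = 1.51: no phase shift.
The two reflections differ by half a wavelength.
For maximum reflection here: 2 n t = (m + ½) λ.
λ = 2 n t / (m + ½). The fourth-longest wavelength is m = 3: λ = 2 × 1.84 × 670 / 3.50 = 704 nm.

704 nm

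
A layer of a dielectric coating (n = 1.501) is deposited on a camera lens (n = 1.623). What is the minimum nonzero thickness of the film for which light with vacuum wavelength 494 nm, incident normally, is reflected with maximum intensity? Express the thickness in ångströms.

1646 Å

At the upper boundary (n = 1.0 to n = 1.501) the reflected ray undergoes a half-wave phase shift.
Bottom surface (1.501 → 1.623): reflection off a higher-index medium gives a half-wave phase shift.
Zero or two π shifts → no net half-wave offset.
For bright reflection here: 2 n t = m λ.
Minimum nonzero at m = 1: t = λ / (2 n) = 494 / (2 × 1.501) = 165 nm.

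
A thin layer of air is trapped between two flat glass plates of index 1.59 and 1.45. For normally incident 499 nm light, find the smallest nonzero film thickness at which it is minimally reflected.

250 nm

Top surface (1.59 → 1.0): reflection off a lower-index medium gives no phase shift.
Ray reflecting at the bottom interface goes from n = 1.0 toward n = 1.45: a half-wave phase shift.
Net: one phase inversion between the two reflected rays.
So the condition for destructive reflection is 2 n t = m λ.
Minimum nonzero at m = 1: t = λ / (2 n) = 499 / (2 × 1.0) = 250 nm.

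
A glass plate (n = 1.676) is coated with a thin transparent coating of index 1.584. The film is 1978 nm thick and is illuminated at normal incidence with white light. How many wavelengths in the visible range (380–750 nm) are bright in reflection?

Ray reflecting at the top interface goes from n = 1.0 toward n = 1.584: a half-wave phase shift.
Bottom surface (1.584 → 1.676): reflection off a higher-index medium gives a half-wave phase shift.
Zero or two π shifts → no net half-wave offset.
So the condition for constructive reflection is 2 n t = m λ.
λ = 2 n t / m = 6266 / m nm.
m=8: 783 nm (IR); m=9: 696 nm (visible); m=10: 627 nm (visible); m=11: 570 nm (visible); m=12: 522 nm (visible); m=13: 482 nm (visible); m=14: 448 nm (visible); m=15: 418 nm (visible); m=16: 392 nm (visible); m=17: 369 nm (UV).

8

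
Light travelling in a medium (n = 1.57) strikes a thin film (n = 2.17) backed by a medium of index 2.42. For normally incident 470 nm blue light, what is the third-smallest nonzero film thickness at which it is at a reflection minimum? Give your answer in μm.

0.271 μm

Top surface (1.57 → 2.17): reflection off a higher-index medium gives a half-wave phase shift.
At the lower boundary (n = 2.17 to n = 2.42) the reflected ray undergoes a half-wave phase shift.
The two reflections carry the same phase change, so no net offset.
So the condition for destructive reflection is 2 n t = (m + ½) λ.
The third-smallest nonzero thickness corresponds to m = 2: t = (m + ½) λ / (2 n) = 2.50 × 470 / (2 × 2.17) = 271 nm.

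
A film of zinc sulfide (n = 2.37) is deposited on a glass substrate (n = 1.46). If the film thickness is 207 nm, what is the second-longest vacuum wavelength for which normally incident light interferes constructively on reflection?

654 nm

Top surface (1.0 → 2.37): reflection off a higher-index medium gives a half-wave phase shift.
Ray reflecting at the bottom interface goes from n = 2.37 toward n = 1.46: no phase shift.
Exactly one π shift → a net half-wave offset.
For strong reflection here: 2 n t = (m + ½) λ.
λ = 2 n t / (m + ½). The second-longest wavelength is m = 1: λ = 2 × 2.37 × 207 / 1.50 = 654 nm.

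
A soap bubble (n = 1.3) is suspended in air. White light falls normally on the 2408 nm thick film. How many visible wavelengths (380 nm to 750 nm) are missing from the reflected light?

At the upper boundary (n = 1.0 to n = 1.3) the reflected ray undergoes a half-wave phase shift.
Ray reflecting at the bottom interface goes from n = 1.3 toward n = 1.0: no phase shift.
The two reflections differ by half a wavelength.
For weak reflection here: 2 n t = m λ.
λ = 2 n t / m = 6261 / m nm.
m=8: 783 nm (IR); m=9: 696 nm (visible); m=10: 626 nm (visible); m=11: 569 nm (visible); m=12: 522 nm (visible); m=13: 482 nm (visible); m=14: 447 nm (visible); m=15: 417 nm (visible); m=16: 391 nm (visible); m=17: 368 nm (UV).

8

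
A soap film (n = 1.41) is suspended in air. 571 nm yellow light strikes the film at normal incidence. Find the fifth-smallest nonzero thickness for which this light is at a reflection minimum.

1012 nm

Top surface (1.0 → 1.41): reflection off a higher-index medium gives a half-wave phase shift.
Ray reflecting at the bottom interface goes from n = 1.41 toward n = 1.0: no phase shift.
The two reflections differ by half a wavelength.
With one net inversion, destructive interference in reflection requires 2 n t = m λ.
The fifth-smallest nonzero thickness corresponds to m = 5: t = m λ / (2 n) = 5.00 × 571 / (2 × 1.41) = 1012 nm.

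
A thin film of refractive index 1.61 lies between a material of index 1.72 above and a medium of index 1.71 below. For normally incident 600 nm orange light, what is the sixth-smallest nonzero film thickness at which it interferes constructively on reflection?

1025 nm

Ray reflecting at the top interface goes from n = 1.72 toward n = 1.61: no phase shift.
At the lower boundary (n = 1.61 to n = 1.71) the reflected ray undergoes a half-wave phase shift.
Net: one phase inversion between the two reflected rays.
With one net inversion, constructive interference in reflection requires 2 n t = (m + ½) λ.
The sixth-smallest nonzero thickness corresponds to m = 5: t = (m + ½) λ / (2 n) = 5.50 × 600 / (2 × 1.61) = 1025 nm.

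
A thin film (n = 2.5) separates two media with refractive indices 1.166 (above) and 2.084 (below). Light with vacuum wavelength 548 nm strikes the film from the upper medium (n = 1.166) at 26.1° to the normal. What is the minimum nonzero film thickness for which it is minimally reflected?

At the upper boundary (n = 1.166 to n = 2.5) the reflected ray undergoes a half-wave phase shift.
Bottom surface (2.5 → 2.084): reflection off a lower-index medium gives no phase shift.
Net: one phase inversion between the two reflected rays.
For dark reflection here: 2 n t cos θ_r = m λ.
Snell's law: 1.166 sin 26.1° = 2.5 sin θ_r → sin θ_r = 0.205, cos θ_r = 0.979.
Minimum nonzero at m = 1: t = λ / (2 n cos θ_r) = 548 / (2 × 2.5 × 0.979) = 112 nm.

112 nm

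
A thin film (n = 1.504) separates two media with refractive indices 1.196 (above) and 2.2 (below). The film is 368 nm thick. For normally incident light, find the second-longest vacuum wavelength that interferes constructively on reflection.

Ray reflecting at the top interface goes from n = 1.196 toward n = 1.504: a half-wave phase shift.
At the lower boundary (n = 1.504 to n = 2.2) the reflected ray undergoes a half-wave phase shift.
Net: no relative phase inversion (both shifts match).
So the condition for constructive reflection is 2 n t = m λ.
λ = 2 n t / m. The second-longest wavelength is m = 2: λ = 2 × 1.504 × 368 / 2.00 = 553 nm.

553 nm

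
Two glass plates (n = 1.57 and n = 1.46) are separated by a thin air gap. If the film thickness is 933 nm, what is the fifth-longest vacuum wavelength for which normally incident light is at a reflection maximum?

Top surface (1.57 → 1.0): reflection off a lower-index medium gives no phase shift.
At the lower boundary (n = 1.0 to n = 1.46) the reflected ray undergoes a half-wave phase shift.
Exactly one π shift → a net half-wave offset.
So the condition for constructive reflection is 2 n t = (m + ½) λ.
λ = 2 n t / (m + ½). The fifth-longest wavelength is m = 4: λ = 2 × 1.0 × 933 / 4.50 = 415 nm.

415 nm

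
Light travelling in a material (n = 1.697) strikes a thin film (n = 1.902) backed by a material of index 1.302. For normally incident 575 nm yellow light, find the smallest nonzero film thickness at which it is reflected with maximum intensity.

Ray reflecting at the top interface goes from n = 1.697 toward n = 1.902: a half-wave phase shift.
At the lower boundary (n = 1.902 to n = 1.302) the reflected ray undergoes no phase shift.
Exactly one π shift → a net half-wave offset.
So the condition for constructive reflection is 2 n t = (m + ½) λ.
Minimum at m = 0: t = λ / (4 n) = 575 / (4 × 1.902) = 75.6 nm.

75.6 nm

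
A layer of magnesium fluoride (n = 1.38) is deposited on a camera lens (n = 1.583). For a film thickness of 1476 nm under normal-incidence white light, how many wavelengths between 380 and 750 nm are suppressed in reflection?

6

At the upper boundary (n = 1.0 to n = 1.38) the reflected ray undergoes a half-wave phase shift.
Bottom surface (1.38 → 1.583): reflection off a higher-index medium gives a half-wave phase shift.
Zero or two π shifts → no net half-wave offset.
So the condition for destructive reflection is 2 n t = (m + ½) λ.
λ = 2 n t / (m + ½) = 4074 / (m + ½) nm.
m=4: 905 nm (IR); m=5: 741 nm (visible); m=6: 627 nm (visible); m=7: 543 nm (visible); m=8: 479 nm (visible); m=9: 429 nm (visible); m=10: 388 nm (visible); m=11: 354 nm (UV).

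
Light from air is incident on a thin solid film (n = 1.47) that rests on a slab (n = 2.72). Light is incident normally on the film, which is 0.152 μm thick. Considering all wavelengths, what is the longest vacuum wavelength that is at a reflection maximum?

447 nm

Ray reflecting at the top interface goes from n = 1.0 toward n = 1.47: a half-wave phase shift.
Ray reflecting at the bottom interface goes from n = 1.47 toward n = 2.72: a half-wave phase shift.
Net: no relative phase inversion (both shifts match).
With no net inversion, constructive interference in reflection requires 2 n t = m λ.
λ = 2 n t / m. The longest wavelength is m = 1: λ = 2 × 1.47 × 152 / 1.00 = 447 nm.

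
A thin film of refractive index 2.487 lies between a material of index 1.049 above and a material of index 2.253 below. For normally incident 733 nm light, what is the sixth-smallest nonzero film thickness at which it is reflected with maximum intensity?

Top surface (1.049 → 2.487): reflection off a higher-index medium gives a half-wave phase shift.
Bottom surface (2.487 → 2.253): reflection off a lower-index medium gives no phase shift.
Net: one phase inversion between the two reflected rays.
For maximum reflection here: 2 n t = (m + ½) λ.
The sixth-smallest nonzero thickness corresponds to m = 5: t = (m + ½) λ / (2 n) = 5.50 × 733 / (2 × 2.487) = 811 nm.

811 nm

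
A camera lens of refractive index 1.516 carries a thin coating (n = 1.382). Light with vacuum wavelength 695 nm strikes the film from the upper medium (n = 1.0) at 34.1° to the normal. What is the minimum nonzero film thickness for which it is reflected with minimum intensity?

138 nm

Ray reflecting at the top interface goes from n = 1.0 toward n = 1.382: a half-wave phase shift.
Ray reflecting at the bottom interface goes from n = 1.382 toward n = 1.516: a half-wave phase shift.
Zero or two π shifts → no net half-wave offset.
With no net inversion, destructive interference in reflection requires 2 n t cos θ_r = (m + ½) λ.
Snell's law: 1.0 sin 34.1° = 1.382 sin θ_r → sin θ_r = 0.406, cos θ_r = 0.914.
Minimum at m = 0: t = λ / (4 n cos θ_r) = 695 / (4 × 1.382 × 0.914) = 138 nm.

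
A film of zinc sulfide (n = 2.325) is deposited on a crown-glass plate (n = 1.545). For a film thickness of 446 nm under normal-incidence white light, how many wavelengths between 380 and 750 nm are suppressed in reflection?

Ray reflecting at the top interface goes from n = 1.0 toward n = 2.325: a half-wave phase shift.
Ray reflecting at the bottom interface goes from n = 2.325 toward n = 1.545: no phase shift.
Net: one phase inversion between the two reflected rays.
So the condition for destructive reflection is 2 n t = m λ.
λ = 2 n t / m = 2074 / m nm.
m=2: 1037 nm (IR); m=3: 691 nm (visible); m=4: 518 nm (visible); m=5: 415 nm (visible); m=6: 346 nm (UV).

3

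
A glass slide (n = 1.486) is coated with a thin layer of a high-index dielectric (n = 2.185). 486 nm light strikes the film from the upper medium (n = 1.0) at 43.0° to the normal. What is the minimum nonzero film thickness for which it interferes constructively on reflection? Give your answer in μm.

Ray reflecting at the top interface goes from n = 1.0 toward n = 2.185: a half-wave phase shift.
Ray reflecting at the bottom interface goes from n = 2.185 toward n = 1.486: no phase shift.
Exactly one π shift → a net half-wave offset.
With one net inversion, constructive interference in reflection requires 2 n t cos θ_r = (m + ½) λ.
Snell's law: 1.0 sin 43.0° = 2.185 sin θ_r → sin θ_r = 0.312, cos θ_r = 0.950.
Minimum at m = 0: t = λ / (4 n cos θ_r) = 486 / (4 × 2.185 × 0.950) = 58.5 nm.

0.0585 μm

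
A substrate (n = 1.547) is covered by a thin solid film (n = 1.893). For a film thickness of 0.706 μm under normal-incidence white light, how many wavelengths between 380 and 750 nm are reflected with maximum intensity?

3

Top surface (1.0 → 1.893): reflection off a higher-index medium gives a half-wave phase shift.
Ray reflecting at the bottom interface goes from n = 1.893 toward n = 1.547: no phase shift.
Net: one phase inversion between the two reflected rays.
With one net inversion, constructive interference in reflection requires 2 n t = (m + ½) λ.
λ = 2 n t / (m + ½) = 2673 / (m + ½) nm.
m=3: 764 nm (IR); m=4: 594 nm (visible); m=5: 486 nm (visible); m=6: 411 nm (visible); m=7: 356 nm (UV).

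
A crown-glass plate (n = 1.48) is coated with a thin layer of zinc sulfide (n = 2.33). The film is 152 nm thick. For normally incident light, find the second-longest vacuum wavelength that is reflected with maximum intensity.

Ray reflecting at the top interface goes from n = 1.0 toward n = 2.33: a half-wave phase shift.
At the lower boundary (n = 2.33 to n = 1.48) the reflected ray undergoes no phase shift.
Exactly one π shift → a net half-wave offset.
So the condition for constructive reflection is 2 n t = (m + ½) λ.
λ = 2 n t / (m + ½). The second-longest wavelength is m = 1: λ = 2 × 2.33 × 152 / 1.50 = 472 nm.

472 nm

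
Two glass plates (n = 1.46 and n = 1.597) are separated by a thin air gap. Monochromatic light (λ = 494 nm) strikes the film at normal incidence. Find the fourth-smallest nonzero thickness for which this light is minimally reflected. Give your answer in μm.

0.988 μm

Top surface (1.46 → 1.0): reflection off a lower-index medium gives no phase shift.
Bottom surface (1.0 → 1.597): reflection off a higher-index medium gives a half-wave phase shift.
The two reflections differ by half a wavelength.
For minimum reflection here: 2 n t = m λ.
The fourth-smallest nonzero thickness corresponds to m = 4: t = m λ / (2 n) = 4.00 × 494 / (2 × 1.0) = 988 nm.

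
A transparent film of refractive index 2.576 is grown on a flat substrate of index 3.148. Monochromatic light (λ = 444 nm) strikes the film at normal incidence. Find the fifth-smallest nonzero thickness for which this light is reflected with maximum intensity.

At the upper boundary (n = 1.0 to n = 2.576) the reflected ray undergoes a half-wave phase shift.
Ray reflecting at the bottom interface goes from n = 2.576 toward n = 3.148: a half-wave phase shift.
Zero or two π shifts → no net half-wave offset.
For bright reflection here: 2 n t = m λ.
The fifth-smallest nonzero thickness corresponds to m = 5: t = m λ / (2 n) = 5.00 × 444 / (2 × 2.576) = 431 nm.

431 nm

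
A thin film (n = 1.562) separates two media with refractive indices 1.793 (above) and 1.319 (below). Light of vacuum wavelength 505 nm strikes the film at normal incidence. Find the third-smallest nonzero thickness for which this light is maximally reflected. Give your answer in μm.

Top surface (1.793 → 1.562): reflection off a lower-index medium gives no phase shift.
Ray reflecting at the bottom interface goes from n = 1.562 toward n = 1.319: no phase shift.
Net: no relative phase inversion (both shifts match).
With no net inversion, constructive interference in reflection requires 2 n t = m λ.
The third-smallest nonzero thickness corresponds to m = 3: t = m λ / (2 n) = 3.00 × 505 / (2 × 1.562) = 485 nm.

0.485 μm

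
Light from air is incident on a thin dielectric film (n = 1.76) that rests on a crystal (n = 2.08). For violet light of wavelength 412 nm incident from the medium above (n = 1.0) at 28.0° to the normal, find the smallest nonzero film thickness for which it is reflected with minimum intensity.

Top surface (1.0 → 1.76): reflection off a higher-index medium gives a half-wave phase shift.
At the lower boundary (n = 1.76 to n = 2.08) the reflected ray undergoes a half-wave phase shift.
Net: no relative phase inversion (both shifts match).
So the condition for destructive reflection is 2 n t cos θ_r = (m + ½) λ.
Snell's law: 1.0 sin 28.0° = 1.76 sin θ_r → sin θ_r = 0.267, cos θ_r = 0.964.
Minimum at m = 0: t = λ / (4 n cos θ_r) = 412 / (4 × 1.76 × 0.964) = 60.7 nm.

60.7 nm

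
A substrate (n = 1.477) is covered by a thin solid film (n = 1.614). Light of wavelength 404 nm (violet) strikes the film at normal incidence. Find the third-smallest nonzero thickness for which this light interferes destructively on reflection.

375 nm

Top surface (1.0 → 1.614): reflection off a higher-index medium gives a half-wave phase shift.
Bottom surface (1.614 → 1.477): reflection off a lower-index medium gives no phase shift.
Net: one phase inversion between the two reflected rays.
So the condition for destructive reflection is 2 n t = m λ.
The third-smallest nonzero thickness corresponds to m = 3: t = m λ / (2 n) = 3.00 × 404 / (2 × 1.614) = 375 nm.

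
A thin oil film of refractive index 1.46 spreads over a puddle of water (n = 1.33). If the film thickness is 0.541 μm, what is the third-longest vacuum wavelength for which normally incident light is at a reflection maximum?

632 nm

Ray reflecting at the top interface goes from n = 1.0 toward n = 1.46: a half-wave phase shift.
Ray reflecting at the bottom interface goes from n = 1.46 toward n = 1.33: no phase shift.
The two reflections differ by half a wavelength.
For maximum reflection here: 2 n t = (m + ½) λ.
λ = 2 n t / (m + ½). The third-longest wavelength is m = 2: λ = 2 × 1.46 × 541 / 2.50 = 632 nm.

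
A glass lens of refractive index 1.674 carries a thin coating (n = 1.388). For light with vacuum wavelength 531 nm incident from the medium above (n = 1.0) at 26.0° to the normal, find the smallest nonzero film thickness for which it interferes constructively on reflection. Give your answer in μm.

Ray reflecting at the top interface goes from n = 1.0 toward n = 1.388: a half-wave phase shift.
Bottom surface (1.388 → 1.674): reflection off a higher-index medium gives a half-wave phase shift.
Net: no relative phase inversion (both shifts match).
With no net inversion, constructive interference in reflection requires 2 n t cos θ_r = m λ.
Snell's law: 1.0 sin 26.0° = 1.388 sin θ_r → sin θ_r = 0.316, cos θ_r = 0.949.
Minimum nonzero at m = 1: t = λ / (2 n cos θ_r) = 531 / (2 × 1.388 × 0.949) = 202 nm.

0.202 μm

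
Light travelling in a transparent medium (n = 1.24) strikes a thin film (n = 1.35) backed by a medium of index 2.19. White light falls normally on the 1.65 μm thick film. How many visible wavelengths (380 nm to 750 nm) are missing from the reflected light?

6

At the upper boundary (n = 1.24 to n = 1.35) the reflected ray undergoes a half-wave phase shift.
At the lower boundary (n = 1.35 to n = 2.19) the reflected ray undergoes a half-wave phase shift.
Zero or two π shifts → no net half-wave offset.
For minimum reflection here: 2 n t = (m + ½) λ.
λ = 2 n t / (m + ½) = 4455 / (m + ½) nm.
m=5: 810 nm (IR); m=6: 685 nm (visible); m=7: 594 nm (visible); m=8: 524 nm (visible); m=9: 469 nm (visible); m=10: 424 nm (visible); m=11: 387 nm (visible); m=12: 356 nm (UV).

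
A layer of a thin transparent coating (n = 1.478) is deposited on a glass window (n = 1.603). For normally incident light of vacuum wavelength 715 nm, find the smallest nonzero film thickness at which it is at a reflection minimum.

At the upper boundary (n = 1.0 to n = 1.478) the reflected ray undergoes a half-wave phase shift.
Bottom surface (1.478 → 1.603): reflection off a higher-index medium gives a half-wave phase shift.
Zero or two π shifts → no net half-wave offset.
For dark reflection here: 2 n t = (m + ½) λ.
Minimum at m = 0: t = λ / (4 n) = 715 / (4 × 1.478) = 121 nm.

121 nm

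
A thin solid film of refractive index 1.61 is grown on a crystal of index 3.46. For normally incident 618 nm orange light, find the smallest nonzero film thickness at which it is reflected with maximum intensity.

At the upper boundary (n = 1.0 to n = 1.61) the reflected ray undergoes a half-wave phase shift.
Bottom surface (1.61 → 3.46): reflection off a higher-index medium gives a half-wave phase shift.
Zero or two π shifts → no net half-wave offset.
With no net inversion, constructive interference in reflection requires 2 n t = m λ.
Minimum nonzero at m = 1: t = λ / (2 n) = 618 / (2 × 1.61) = 192 nm.

192 nm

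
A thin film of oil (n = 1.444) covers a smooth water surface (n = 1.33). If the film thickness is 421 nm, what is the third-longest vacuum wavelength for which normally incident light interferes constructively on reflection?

At the upper boundary (n = 1.0 to n = 1.444) the reflected ray undergoes a half-wave phase shift.
At the lower boundary (n = 1.444 to n = 1.33) the reflected ray undergoes no phase shift.
Net: one phase inversion between the two reflected rays.
With one net inversion, constructive interference in reflection requires 2 n t = (m + ½) λ.
λ = 2 n t / (m + ½). The third-longest wavelength is m = 2: λ = 2 × 1.444 × 421 / 2.50 = 486 nm.

486 nm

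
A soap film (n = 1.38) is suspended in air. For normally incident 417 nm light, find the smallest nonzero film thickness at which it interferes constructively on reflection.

Ray reflecting at the top interface goes from n = 1.0 toward n = 1.38: a half-wave phase shift.
At the lower boundary (n = 1.38 to n = 1.0) the reflected ray undergoes no phase shift.
Net: one phase inversion between the two reflected rays.
With one net inversion, constructive interference in reflection requires 2 n t = (m + ½) λ.
Minimum at m = 0: t = λ / (4 n) = 417 / (4 × 1.38) = 75.5 nm.

75.5 nm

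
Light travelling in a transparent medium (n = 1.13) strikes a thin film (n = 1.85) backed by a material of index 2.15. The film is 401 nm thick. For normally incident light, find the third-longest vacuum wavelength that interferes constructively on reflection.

495 nm

Ray reflecting at the top interface goes from n = 1.13 toward n = 1.85: a half-wave phase shift.
Bottom surface (1.85 → 2.15): reflection off a higher-index medium gives a half-wave phase shift.
Zero or two π shifts → no net half-wave offset.
For bright reflection here: 2 n t = m λ.
λ = 2 n t / m. The third-longest wavelength is m = 3: λ = 2 × 1.85 × 401 / 3.00 = 495 nm.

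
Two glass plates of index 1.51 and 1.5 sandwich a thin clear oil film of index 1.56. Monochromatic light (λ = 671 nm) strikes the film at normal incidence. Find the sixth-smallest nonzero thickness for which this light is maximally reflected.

1183 nm

Top surface (1.51 → 1.56): reflection off a higher-index medium gives a half-wave phase shift.
At the lower boundary (n = 1.56 to n = 1.5) the reflected ray undergoes no phase shift.
Exactly one π shift → a net half-wave offset.
With one net inversion, constructive interference in reflection requires 2 n t = (m + ½) λ.
The sixth-smallest nonzero thickness corresponds to m = 5: t = (m + ½) λ / (2 n) = 5.50 × 671 / (2 × 1.56) = 1183 nm.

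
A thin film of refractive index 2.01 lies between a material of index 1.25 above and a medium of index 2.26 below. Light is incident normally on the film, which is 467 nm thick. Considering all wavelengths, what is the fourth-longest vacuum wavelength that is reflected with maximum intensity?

Ray reflecting at the top interface goes from n = 1.25 toward n = 2.01: a half-wave phase shift.
At the lower boundary (n = 2.01 to n = 2.26) the reflected ray undergoes a half-wave phase shift.
The two reflections carry the same phase change, so no net offset.
For strong reflection here: 2 n t = m λ.
λ = 2 n t / m. The fourth-longest wavelength is m = 4: λ = 2 × 2.01 × 467 / 4.00 = 469 nm.

469 nm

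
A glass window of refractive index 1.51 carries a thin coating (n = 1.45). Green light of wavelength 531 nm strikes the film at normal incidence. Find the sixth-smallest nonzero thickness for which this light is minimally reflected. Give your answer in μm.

1.01 μm

Ray reflecting at the top interface goes from n = 1.0 toward n = 1.45: a half-wave phase shift.
Bottom surface (1.45 → 1.51): reflection off a higher-index medium gives a half-wave phase shift.
Net: no relative phase inversion (both shifts match).
So the condition for destructive reflection is 2 n t = (m + ½) λ.
The sixth-smallest nonzero thickness corresponds to m = 5: t = (m + ½) λ / (2 n) = 5.50 × 531 / (2 × 1.45) = 1007 nm.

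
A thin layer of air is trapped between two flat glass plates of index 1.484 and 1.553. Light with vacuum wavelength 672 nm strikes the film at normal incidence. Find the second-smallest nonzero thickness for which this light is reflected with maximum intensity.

Top surface (1.484 → 1.0): reflection off a lower-index medium gives no phase shift.
Ray reflecting at the bottom interface goes from n = 1.0 toward n = 1.553: a half-wave phase shift.
Exactly one π shift → a net half-wave offset.
For strong reflection here: 2 n t = (m + ½) λ.
The second-smallest nonzero thickness corresponds to m = 1: t = (m + ½) λ / (2 n) = 1.50 × 672 / (2 × 1.0) = 504 nm.

504 nm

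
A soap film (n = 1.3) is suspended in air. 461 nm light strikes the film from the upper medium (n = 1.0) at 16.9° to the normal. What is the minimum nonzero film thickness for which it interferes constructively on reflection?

Ray reflecting at the top interface goes from n = 1.0 toward n = 1.3: a half-wave phase shift.
At the lower boundary (n = 1.3 to n = 1.0) the reflected ray undergoes no phase shift.
Net: one phase inversion between the two reflected rays.
With one net inversion, constructive interference in reflection requires 2 n t cos θ_r = (m + ½) λ.
Snell's law: 1.0 sin 16.9° = 1.3 sin θ_r → sin θ_r = 0.224, cos θ_r = 0.975.
Minimum at m = 0: t = λ / (4 n cos θ_r) = 461 / (4 × 1.3 × 0.975) = 91.0 nm.

91.0 nm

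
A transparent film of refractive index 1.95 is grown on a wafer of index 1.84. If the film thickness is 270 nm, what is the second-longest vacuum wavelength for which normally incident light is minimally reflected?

527 nm

At the upper boundary (n = 1.0 to n = 1.95) the reflected ray undergoes a half-wave phase shift.
Ray reflecting at the bottom interface goes from n = 1.95 toward n = 1.84: no phase shift.
Exactly one π shift → a net half-wave offset.
For dark reflection here: 2 n t = m λ.
λ = 2 n t / m. The second-longest wavelength is m = 2: λ = 2 × 1.95 × 270 / 2.00 = 527 nm.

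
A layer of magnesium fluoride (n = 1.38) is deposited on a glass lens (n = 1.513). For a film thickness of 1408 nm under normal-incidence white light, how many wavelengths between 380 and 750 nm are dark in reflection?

5

At the upper boundary (n = 1.0 to n = 1.38) the reflected ray undergoes a half-wave phase shift.
Bottom surface (1.38 → 1.513): reflection off a higher-index medium gives a half-wave phase shift.
The two reflections carry the same phase change, so no net offset.
With no net inversion, destructive interference in reflection requires 2 n t = (m + ½) λ.
λ = 2 n t / (m + ½) = 3886 / (m + ½) nm.
m=4: 864 nm (IR); m=5: 707 nm (visible); m=6: 598 nm (visible); m=7: 518 nm (visible); m=8: 457 nm (visible); m=9: 409 nm (visible); m=10: 370 nm (UV).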